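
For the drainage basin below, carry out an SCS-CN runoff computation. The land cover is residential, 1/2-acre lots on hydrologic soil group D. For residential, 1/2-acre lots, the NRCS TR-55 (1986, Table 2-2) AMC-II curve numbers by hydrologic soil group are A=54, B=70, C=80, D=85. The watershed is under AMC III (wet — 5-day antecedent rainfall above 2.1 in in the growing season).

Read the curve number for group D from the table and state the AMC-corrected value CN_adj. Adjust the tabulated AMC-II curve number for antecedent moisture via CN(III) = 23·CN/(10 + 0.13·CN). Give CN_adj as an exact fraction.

CN_adj = 39100/421 ≈ 92.874

NRCS table: residential, 1/2-acre lots, soil group D → CN(II) = 85
Wet (AMC III): CN(III) = 23·85/(10 + 0.13·85) = 1955/(421/20) = 39100/421 ≈ 92.874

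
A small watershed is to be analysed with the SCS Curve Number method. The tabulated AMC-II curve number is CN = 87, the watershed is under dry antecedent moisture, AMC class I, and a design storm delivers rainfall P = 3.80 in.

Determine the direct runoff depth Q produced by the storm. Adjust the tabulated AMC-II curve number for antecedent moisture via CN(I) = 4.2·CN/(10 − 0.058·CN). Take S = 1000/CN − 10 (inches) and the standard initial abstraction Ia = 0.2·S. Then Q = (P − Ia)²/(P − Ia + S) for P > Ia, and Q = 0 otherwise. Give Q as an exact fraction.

Q = 795973369/554613255 in ≈ 1.435 in

CN(I) from CN(II)=87: (4.2·87)/(10 − 0.058·87) = 182700/2477 ≈ 73.759
S = 1000/(182700/2477) − 10 = 6500/1827 in ≈ 3.558 in
Ia = 0.2S: 0.2·3.558 = 0.712 in (exactly 1300/1827)
P − Ia = 3.800 − 0.712 = 28213/9135 ≈ 3.088 in (> 0, runoff occurs)
Runoff Q = (P−Ia)²/(P−Ia+S) = (3.088)²/(3.088+3.558) = 795973369/554613255 ≈ 1.435 in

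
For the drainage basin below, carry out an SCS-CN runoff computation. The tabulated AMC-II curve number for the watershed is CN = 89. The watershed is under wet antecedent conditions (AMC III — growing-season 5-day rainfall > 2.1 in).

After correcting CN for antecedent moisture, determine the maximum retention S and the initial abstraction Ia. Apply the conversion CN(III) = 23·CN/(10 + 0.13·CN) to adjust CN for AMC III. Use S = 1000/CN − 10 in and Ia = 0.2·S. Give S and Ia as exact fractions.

S = 1100/2047 in ≈ 0.537 in; Ia = 220/2047 in ≈ 0.107 in

Adjust CN=89 to AMC III: 23·89/(10 + 0.13·89) → 2047 ÷ (2157/100) = 204700/2157 ≈ 94.900
S = 1000/(204700/2157) − 10 = 1100/2047 in ≈ 0.537 in
Ia = 0.2·(1100/2047) = 220/2047 in ≈ 0.107 in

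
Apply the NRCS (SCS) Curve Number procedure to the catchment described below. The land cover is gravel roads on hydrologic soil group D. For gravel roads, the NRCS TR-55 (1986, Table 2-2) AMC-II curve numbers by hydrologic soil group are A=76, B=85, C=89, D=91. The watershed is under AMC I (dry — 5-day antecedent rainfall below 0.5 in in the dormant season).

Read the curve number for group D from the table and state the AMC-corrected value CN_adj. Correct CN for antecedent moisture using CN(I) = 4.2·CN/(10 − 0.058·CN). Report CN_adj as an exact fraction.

CN_adj = 63700/787 ≈ 80.940

NRCS table: gravel roads, soil group D → CN(II) = 91
Dry (AMC I): CN(I) = 4.2·91/(10 − 0.058·91) = (1911/5)/(2361/500) = 63700/787 ≈ 80.940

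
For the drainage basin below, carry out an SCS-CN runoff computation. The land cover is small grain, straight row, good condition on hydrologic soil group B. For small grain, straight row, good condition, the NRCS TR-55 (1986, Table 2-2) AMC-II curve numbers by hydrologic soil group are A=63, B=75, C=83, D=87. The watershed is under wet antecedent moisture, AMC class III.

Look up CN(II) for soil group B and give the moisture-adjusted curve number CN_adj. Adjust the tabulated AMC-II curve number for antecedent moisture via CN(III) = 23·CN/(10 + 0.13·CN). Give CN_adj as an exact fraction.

CN_adj = 6900/79 ≈ 87.342

NRCS table: small grain, straight row, good condition, soil group B → CN(II) = 75
CN(III) from CN(II)=75: (23·75)/(10 + 0.13·75) = 6900/79 ≈ 87.342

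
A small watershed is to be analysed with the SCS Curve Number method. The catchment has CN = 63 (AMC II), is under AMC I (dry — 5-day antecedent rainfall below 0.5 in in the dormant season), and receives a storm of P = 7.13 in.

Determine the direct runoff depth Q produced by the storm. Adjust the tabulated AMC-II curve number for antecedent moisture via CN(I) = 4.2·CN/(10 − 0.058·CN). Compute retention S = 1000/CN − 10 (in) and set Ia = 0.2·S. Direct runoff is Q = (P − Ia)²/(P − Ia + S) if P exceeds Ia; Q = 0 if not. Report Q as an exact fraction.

Q = 328671743401/320602457700 in ≈ 1.025 in

Adjust CN=63 to AMC I: 4.2·63/(10 − 0.058·63) → (1323/5) ÷ (3173/500) = 132300/3173 ≈ 41.696
Retention S: 1000/CN − 10 with CN=41.696 → S = 18500/1323 ≈ 13.983 in
Ia = 0.2·(18500/1323) = 3700/1323 in ≈ 2.797 in
P − Ia = 7.130 − 2.797 = 573299/132300 ≈ 4.333 in (> 0, runoff occurs)
Q = (573299/132300)²/((573299/132300) + 18500/1323) = (328671743401/17503290000)/(2423299/132300) = 328671743401/320602457700 in ≈ 1.025 in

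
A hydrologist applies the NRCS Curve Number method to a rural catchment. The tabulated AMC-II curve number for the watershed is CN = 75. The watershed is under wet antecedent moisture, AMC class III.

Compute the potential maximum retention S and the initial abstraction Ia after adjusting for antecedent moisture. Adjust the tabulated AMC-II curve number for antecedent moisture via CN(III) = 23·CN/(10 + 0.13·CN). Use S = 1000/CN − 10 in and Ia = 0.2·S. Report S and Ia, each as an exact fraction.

Adjust CN=75 to AMC III: 23·75/(10 + 0.13·75) → 1725 ÷ (79/4) = 6900/79 ≈ 87.342
Retention S: 1000/CN − 10 with CN=87.342 → S = 100/69 ≈ 1.449 in
Initial abstraction Ia = S/5 = (100/69)/5 = 20/69 ≈ 0.290 in

S = 100/69 in ≈ 1.449 in; Ia = 20/69 in ≈ 0.290 in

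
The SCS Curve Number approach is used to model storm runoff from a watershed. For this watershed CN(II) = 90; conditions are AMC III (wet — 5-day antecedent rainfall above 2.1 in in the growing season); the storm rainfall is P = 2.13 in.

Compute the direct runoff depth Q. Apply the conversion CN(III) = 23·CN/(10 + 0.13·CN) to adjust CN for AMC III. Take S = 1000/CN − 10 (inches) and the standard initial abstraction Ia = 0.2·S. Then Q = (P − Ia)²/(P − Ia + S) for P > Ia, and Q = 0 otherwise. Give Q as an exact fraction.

Adjust CN=90 to AMC III: 23·90/(10 + 0.13·90) → 2070 ÷ (217/10) = 20700/217 ≈ 95.392
Max retention: S = 1000/(20700/217) − 10 = 100/207 in (≈ 0.483 in)
Ia = 0.2S: 0.2·0.483 = 0.097 in (exactly 20/207)
Excess rainfall: 2.130 − 0.097 = 2.033 in; P > Ia so Q > 0
Q = (42091/20700)²/((42091/20700) + 100/207) = (1771652281/428490000)/(52091/20700) = 1771652281/1078283700 in ≈ 1.643 in

Q = 1771652281/1078283700 in ≈ 1.643 in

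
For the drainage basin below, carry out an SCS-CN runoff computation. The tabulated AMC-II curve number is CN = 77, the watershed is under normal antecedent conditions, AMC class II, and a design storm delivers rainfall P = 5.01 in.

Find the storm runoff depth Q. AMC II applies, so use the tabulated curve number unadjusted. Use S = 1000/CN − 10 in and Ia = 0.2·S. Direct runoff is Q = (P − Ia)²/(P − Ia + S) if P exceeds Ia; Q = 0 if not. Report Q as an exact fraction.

Q = 1154436529/438722900 in ≈ 2.631 in

CN(II) = 77; AMC II needs no correction.
Retention S: 1000/CN − 10 with CN=77.000 → S = 230/77 ≈ 2.987 in
Ia = 0.2S: 0.2·2.987 = 0.597 in (exactly 46/77)
Excess rainfall: 5.010 − 0.597 = 4.413 in; P > Ia so Q > 0
Q: (33977/7700)² ÷ (56977/7700) = 1154436529/438722900 in (≈ 2.631 in)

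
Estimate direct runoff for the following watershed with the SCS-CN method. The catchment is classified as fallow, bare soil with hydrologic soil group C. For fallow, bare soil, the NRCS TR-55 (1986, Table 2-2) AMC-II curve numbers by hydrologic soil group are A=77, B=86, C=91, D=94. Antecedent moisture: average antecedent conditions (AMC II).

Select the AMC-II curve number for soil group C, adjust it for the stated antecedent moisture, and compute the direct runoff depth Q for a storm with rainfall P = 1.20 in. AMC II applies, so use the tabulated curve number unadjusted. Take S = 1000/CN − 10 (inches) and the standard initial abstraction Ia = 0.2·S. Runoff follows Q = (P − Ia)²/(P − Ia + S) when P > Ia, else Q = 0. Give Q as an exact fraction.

Q = 34656/68705 in ≈ 0.504 in

NRCS table: fallow, bare soil, soil group C → CN(II) = 91
CN(II) = 91; AMC II needs no correction.
Max retention: S = 1000/91 − 10 = 90/91 in (≈ 0.989 in)
Ia = 0.2S: 0.2·0.989 = 0.198 in (exactly 18/91)
Excess rainfall: 1.200 − 0.198 = 1.002 in; P > Ia so Q > 0
Q = (456/455)²/((456/455) + 90/91) = (207936/207025)/(906/455) = 34656/68705 in ≈ 0.504 in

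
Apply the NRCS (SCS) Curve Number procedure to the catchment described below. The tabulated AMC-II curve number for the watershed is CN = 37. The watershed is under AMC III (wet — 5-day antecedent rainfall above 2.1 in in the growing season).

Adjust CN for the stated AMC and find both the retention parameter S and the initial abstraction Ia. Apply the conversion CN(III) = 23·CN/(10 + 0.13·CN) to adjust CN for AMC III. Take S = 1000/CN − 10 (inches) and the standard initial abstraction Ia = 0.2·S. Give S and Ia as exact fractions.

Wet (AMC III): CN(III) = 23·37/(10 + 0.13·37) = 851/(1481/100) = 85100/1481 ≈ 57.461
S = 1000/(85100/1481) − 10 = 6300/851 in ≈ 7.403 in
Ia = 0.2S: 0.2·7.403 = 1.481 in (exactly 1260/851)

S = 6300/851 in ≈ 7.403 in; Ia = 1260/851 in ≈ 1.481 in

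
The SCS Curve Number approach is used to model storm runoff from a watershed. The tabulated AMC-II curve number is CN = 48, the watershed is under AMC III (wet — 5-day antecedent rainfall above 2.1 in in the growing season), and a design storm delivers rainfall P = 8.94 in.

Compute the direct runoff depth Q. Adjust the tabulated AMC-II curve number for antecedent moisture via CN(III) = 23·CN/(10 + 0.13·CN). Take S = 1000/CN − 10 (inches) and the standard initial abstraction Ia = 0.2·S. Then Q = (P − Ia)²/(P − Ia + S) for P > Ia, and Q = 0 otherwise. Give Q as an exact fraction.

Q = 761373649/151258350 in ≈ 5.034 in

Wet (AMC III): CN(III) = 23·48/(10 + 0.13·48) = 1104/(406/25) = 13800/203 ≈ 67.980
S = 1000/(13800/203) − 10 = 325/69 in ≈ 4.710 in
Ia = 0.2·(325/69) = 65/69 in ≈ 0.942 in
Since P=8.940 > Ia=0.942: effective rainfall P−Ia = 27593/3450 in
Q = (27593/3450)²/((27593/3450) + 325/69) = (761373649/11902500)/(43843/3450) = 761373649/151258350 in ≈ 5.034 in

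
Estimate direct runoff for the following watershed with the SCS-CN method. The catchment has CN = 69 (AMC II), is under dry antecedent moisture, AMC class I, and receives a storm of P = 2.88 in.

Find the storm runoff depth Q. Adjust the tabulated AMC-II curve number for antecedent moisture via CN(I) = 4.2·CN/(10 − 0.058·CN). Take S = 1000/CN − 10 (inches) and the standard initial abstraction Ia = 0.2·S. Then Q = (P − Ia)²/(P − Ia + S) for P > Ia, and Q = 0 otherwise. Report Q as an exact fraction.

Adjust CN=69 to AMC I: 4.2·69/(10 − 0.058·69) → (1449/5) ÷ (2999/500) = 144900/2999 ≈ 48.316
Max retention: S = 1000/(144900/2999) − 10 = 15500/1449 in (≈ 10.697 in)
Ia = 0.2S: 0.2·10.697 = 2.139 in (exactly 3100/1449)
Since P=2.880 > Ia=2.139: effective rainfall P−Ia = 26828/36225 in
Runoff Q = (P−Ia)²/(P−Ia+S) = (0.741)²/(0.741+10.697) = 89967698/1876128975 ≈ 0.048 in

Q = 89967698/1876128975 in ≈ 0.048 in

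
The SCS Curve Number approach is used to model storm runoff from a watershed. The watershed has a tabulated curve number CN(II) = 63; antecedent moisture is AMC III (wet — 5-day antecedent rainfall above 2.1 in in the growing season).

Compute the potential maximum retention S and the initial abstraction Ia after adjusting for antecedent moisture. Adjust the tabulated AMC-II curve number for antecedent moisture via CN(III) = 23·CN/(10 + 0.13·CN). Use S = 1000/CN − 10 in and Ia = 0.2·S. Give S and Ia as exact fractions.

S = 3700/1449 in ≈ 2.553 in; Ia = 740/1449 in ≈ 0.511 in

CN(III) from CN(II)=63: (23·63)/(10 + 0.13·63) = 144900/1819 ≈ 79.659
Max retention: S = 1000/(144900/1819) − 10 = 3700/1449 in (≈ 2.553 in)
Ia = 0.2S: 0.2·2.553 = 0.511 in (exactly 740/1449)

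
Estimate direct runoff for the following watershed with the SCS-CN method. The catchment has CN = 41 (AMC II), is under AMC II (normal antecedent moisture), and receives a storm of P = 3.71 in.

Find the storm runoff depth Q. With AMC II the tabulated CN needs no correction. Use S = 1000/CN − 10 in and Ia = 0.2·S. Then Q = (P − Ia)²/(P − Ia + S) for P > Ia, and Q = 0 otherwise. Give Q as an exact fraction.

Q = 11634921/255885100 in ≈ 0.045 in

Average conditions: CN = 41 (no AMC adjustment).
Max retention: S = 1000/41 − 10 = 590/41 in (≈ 14.390 in)
Initial abstraction Ia = S/5 = (590/41)/5 = 118/41 ≈ 2.878 in
Excess rainfall: 3.710 − 2.878 = 0.832 in; P > Ia so Q > 0
Runoff Q = (P−Ia)²/(P−Ia+S) = (0.832)²/(0.832+14.390) = 11634921/255885100 ≈ 0.045 in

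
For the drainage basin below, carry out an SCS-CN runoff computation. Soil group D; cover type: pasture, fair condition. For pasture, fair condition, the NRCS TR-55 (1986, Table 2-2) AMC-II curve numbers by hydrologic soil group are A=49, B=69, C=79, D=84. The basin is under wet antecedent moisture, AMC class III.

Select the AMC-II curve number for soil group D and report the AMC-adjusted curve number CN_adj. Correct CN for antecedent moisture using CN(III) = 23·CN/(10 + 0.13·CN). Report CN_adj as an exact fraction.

CN_adj = 48300/523 ≈ 92.352

NRCS table: pasture, fair condition, soil group D → CN(II) = 84
Wet (AMC III): CN(III) = 23·84/(10 + 0.13·84) = 1932/(523/25) = 48300/523 ≈ 92.352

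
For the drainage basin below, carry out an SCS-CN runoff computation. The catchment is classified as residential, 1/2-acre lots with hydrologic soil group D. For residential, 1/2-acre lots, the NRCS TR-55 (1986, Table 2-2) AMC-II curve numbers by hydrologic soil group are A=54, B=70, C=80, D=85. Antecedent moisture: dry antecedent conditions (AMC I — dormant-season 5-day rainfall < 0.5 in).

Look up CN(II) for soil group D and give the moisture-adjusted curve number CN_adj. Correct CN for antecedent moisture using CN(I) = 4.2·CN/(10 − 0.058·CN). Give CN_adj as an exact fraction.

CN_adj = 11900/169 ≈ 70.414

NRCS table: residential, 1/2-acre lots, soil group D → CN(II) = 85
Dry (AMC I): CN(I) = 4.2·85/(10 − 0.058·85) = 357/(507/100) = 11900/169 ≈ 70.414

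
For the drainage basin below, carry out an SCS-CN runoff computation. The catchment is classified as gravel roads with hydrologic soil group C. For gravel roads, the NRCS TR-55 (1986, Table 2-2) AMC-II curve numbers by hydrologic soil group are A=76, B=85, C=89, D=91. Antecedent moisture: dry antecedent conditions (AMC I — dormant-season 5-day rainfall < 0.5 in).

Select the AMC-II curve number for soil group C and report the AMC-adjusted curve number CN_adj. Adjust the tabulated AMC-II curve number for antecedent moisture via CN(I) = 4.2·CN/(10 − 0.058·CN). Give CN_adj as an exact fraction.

NRCS table: gravel roads, soil group C → CN(II) = 89
Dry (AMC I): CN(I) = 4.2·89/(10 − 0.058·89) = (1869/5)/(2419/500) = 186900/2419 ≈ 77.263

CN_adj = 186900/2419 ≈ 77.263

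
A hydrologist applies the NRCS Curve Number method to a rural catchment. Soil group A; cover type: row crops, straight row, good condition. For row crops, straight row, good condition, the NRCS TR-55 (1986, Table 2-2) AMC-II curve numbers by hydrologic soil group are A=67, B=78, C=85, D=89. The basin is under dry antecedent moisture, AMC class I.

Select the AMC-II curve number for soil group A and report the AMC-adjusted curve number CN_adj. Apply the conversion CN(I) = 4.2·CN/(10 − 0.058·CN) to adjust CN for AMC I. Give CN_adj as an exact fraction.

CN_adj = 46900/1019 ≈ 46.026

NRCS table: row crops, straight row, good condition, soil group A → CN(II) = 67
CN(I) from CN(II)=67: (4.2·67)/(10 − 0.058·67) = 46900/1019 ≈ 46.026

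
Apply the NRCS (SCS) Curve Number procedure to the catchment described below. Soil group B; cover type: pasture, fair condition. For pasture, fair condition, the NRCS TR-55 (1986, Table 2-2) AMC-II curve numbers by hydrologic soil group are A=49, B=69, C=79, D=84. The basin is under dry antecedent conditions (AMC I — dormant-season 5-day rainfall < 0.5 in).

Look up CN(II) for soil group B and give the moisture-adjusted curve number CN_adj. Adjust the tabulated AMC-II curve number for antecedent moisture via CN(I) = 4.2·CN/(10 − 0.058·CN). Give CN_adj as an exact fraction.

CN_adj = 144900/2999 ≈ 48.316

NRCS table: pasture, fair condition, soil group B → CN(II) = 69
CN(I) from CN(II)=69: (4.2·69)/(10 − 0.058·69) = 144900/2999 ≈ 48.316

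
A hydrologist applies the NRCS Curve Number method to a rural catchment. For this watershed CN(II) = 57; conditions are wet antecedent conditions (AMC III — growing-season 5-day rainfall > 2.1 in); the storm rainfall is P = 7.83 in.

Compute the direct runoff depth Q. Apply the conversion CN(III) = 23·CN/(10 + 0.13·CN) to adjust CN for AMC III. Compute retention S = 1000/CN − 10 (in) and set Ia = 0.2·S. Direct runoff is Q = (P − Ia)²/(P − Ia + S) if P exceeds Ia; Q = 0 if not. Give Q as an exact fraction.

Wet (AMC III): CN(III) = 23·57/(10 + 0.13·57) = 1311/(1741/100) = 131100/1741 ≈ 75.302
Max retention: S = 1000/(131100/1741) − 10 = 4300/1311 in (≈ 3.280 in)
Ia = 0.2·(4300/1311) = 860/1311 in ≈ 0.656 in
P − Ia = 7.830 − 0.656 = 940513/131100 ≈ 7.174 in (> 0, runoff occurs)
Q = (940513/131100)²/((940513/131100) + 4300/1311) = (884564703169/17187210000)/(1370513/131100) = 884564703169/179674254300 in ≈ 4.923 in

Q = 884564703169/179674254300 in ≈ 4.923 in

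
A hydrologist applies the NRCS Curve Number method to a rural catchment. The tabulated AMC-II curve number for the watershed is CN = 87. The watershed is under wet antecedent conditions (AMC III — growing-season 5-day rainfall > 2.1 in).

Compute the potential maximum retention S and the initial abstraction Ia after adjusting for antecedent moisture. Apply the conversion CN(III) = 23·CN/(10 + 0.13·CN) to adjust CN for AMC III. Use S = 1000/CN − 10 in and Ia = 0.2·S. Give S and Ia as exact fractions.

S = 1300/2001 in ≈ 0.650 in; Ia = 260/2001 in ≈ 0.130 in

Wet (AMC III): CN(III) = 23·87/(10 + 0.13·87) = 2001/(2131/100) = 200100/2131 ≈ 93.900
S = 1000/(200100/2131) − 10 = 1300/2001 in ≈ 0.650 in
Initial abstraction Ia = S/5 = (1300/2001)/5 = 260/2001 ≈ 0.130 in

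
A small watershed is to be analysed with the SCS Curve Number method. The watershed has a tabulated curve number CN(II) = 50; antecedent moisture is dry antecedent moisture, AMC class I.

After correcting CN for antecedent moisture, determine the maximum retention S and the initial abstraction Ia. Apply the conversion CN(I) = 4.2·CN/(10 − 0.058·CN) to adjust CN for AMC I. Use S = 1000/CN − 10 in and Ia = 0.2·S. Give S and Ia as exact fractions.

S = 500/21 in ≈ 23.810 in; Ia = 100/21 in ≈ 4.762 in

Dry (AMC I): CN(I) = 4.2·50/(10 − 0.058·50) = 210/(71/10) = 2100/71 ≈ 29.577
Max retention: S = 1000/(2100/71) − 10 = 500/21 in (≈ 23.810 in)
Ia = 0.2S: 0.2·23.810 = 4.762 in (exactly 100/21)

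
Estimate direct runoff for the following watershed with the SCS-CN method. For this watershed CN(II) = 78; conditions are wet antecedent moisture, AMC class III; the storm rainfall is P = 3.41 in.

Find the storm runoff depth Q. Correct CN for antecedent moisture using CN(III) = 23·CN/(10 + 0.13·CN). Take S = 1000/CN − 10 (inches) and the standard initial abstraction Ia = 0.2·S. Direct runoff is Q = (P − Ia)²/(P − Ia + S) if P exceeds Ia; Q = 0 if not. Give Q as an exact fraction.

Adjust CN=78 to AMC III: 23·78/(10 + 0.13·78) → 1794 ÷ (1007/50) = 89700/1007 ≈ 89.076
Retention S: 1000/CN − 10 with CN=89.076 → S = 1100/897 ≈ 1.226 in
Ia = 0.2·(1100/897) = 220/897 in ≈ 0.245 in
Excess rainfall: 3.410 − 0.245 = 3.165 in; P > Ia so Q > 0
Q = (283877/89700)²/((283877/89700) + 1100/897) = (80586151129/8046090000)/(393877/89700) = 7326013739/3211887900 in ≈ 2.281 in

Q = 7326013739/3211887900 in ≈ 2.281 in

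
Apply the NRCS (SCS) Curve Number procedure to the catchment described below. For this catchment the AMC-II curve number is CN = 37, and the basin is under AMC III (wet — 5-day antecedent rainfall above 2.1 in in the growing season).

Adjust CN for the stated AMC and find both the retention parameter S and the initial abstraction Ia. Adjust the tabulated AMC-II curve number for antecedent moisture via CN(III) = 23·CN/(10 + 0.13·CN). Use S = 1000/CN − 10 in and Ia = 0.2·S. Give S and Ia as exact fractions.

S = 6300/851 in ≈ 7.403 in; Ia = 1260/851 in ≈ 1.481 in

CN(III) from CN(II)=37: (23·37)/(10 + 0.13·37) = 85100/1481 ≈ 57.461
S = 1000/(85100/1481) − 10 = 6300/851 in ≈ 7.403 in
Ia = 0.2S: 0.2·7.403 = 1.481 in (exactly 1260/851)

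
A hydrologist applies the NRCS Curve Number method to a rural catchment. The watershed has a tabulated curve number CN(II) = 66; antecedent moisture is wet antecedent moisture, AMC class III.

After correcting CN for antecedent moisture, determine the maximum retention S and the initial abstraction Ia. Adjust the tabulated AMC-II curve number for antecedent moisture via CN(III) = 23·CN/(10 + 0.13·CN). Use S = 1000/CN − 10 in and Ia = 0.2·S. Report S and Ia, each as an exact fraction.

S = 1700/759 in ≈ 2.240 in; Ia = 340/759 in ≈ 0.448 in

Adjust CN=66 to AMC III: 23·66/(10 + 0.13·66) → 1518 ÷ (929/50) = 75900/929 ≈ 81.701
S = 1000/(75900/929) − 10 = 1700/759 in ≈ 2.240 in
Ia = 0.2·(1700/759) = 340/759 in ≈ 0.448 in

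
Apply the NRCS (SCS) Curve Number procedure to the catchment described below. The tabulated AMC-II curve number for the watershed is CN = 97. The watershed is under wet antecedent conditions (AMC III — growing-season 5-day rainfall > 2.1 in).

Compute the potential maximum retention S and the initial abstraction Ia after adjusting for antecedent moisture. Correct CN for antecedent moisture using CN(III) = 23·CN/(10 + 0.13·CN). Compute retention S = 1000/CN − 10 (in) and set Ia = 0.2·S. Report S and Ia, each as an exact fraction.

S = 300/2231 in ≈ 0.134 in; Ia = 60/2231 in ≈ 0.027 in

CN(III) from CN(II)=97: (23·97)/(10 + 0.13·97) = 223100/2261 ≈ 98.673
S = 1000/(223100/2261) − 10 = 300/2231 in ≈ 0.134 in
Ia = 0.2·(300/2231) = 60/2231 in ≈ 0.027 in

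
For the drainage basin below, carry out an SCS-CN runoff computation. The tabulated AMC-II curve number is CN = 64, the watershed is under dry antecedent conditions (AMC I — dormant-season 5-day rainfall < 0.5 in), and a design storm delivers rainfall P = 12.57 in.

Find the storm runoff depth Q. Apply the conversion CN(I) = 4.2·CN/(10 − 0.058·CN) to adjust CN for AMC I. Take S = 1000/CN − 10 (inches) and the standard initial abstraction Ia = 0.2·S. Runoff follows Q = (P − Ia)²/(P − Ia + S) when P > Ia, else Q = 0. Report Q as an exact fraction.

Q = 1331716/316925 in ≈ 4.202 in

CN(I) from CN(II)=64: (4.2·64)/(10 − 0.058·64) = 5600/131 ≈ 42.748
Retention S: 1000/CN − 10 with CN=42.748 → S = 375/28 ≈ 13.393 in
Ia = 0.2·(375/28) = 75/28 in ≈ 2.679 in
Excess rainfall: 12.570 − 2.679 = 9.891 in; P > Ia so Q > 0
Runoff Q = (P−Ia)²/(P−Ia+S) = (9.891)²/(9.891+13.393) = 1331716/316925 ≈ 4.202 in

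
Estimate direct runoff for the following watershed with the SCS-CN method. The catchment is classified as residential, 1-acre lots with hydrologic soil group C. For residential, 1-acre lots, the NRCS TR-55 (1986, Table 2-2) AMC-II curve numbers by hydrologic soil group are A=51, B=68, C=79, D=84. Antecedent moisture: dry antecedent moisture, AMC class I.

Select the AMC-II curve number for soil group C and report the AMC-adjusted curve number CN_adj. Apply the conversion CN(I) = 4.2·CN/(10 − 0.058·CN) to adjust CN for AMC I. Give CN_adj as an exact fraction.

NRCS table: residential, 1-acre lots, soil group C → CN(II) = 79
CN(I) from CN(II)=79: (4.2·79)/(10 − 0.058·79) = 7900/129 ≈ 61.240

CN_adj = 7900/129 ≈ 61.240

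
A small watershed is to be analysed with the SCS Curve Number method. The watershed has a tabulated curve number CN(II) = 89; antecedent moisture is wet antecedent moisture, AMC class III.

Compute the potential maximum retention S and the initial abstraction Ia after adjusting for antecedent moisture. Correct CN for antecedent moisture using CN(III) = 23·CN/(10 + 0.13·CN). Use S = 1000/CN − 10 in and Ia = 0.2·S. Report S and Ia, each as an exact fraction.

S = 1100/2047 in ≈ 0.537 in; Ia = 220/2047 in ≈ 0.107 in

Adjust CN=89 to AMC III: 23·89/(10 + 0.13·89) → 2047 ÷ (2157/100) = 204700/2157 ≈ 94.900
Retention S: 1000/CN − 10 with CN=94.900 → S = 1100/2047 ≈ 0.537 in
Ia = 0.2·(1100/2047) = 220/2047 in ≈ 0.107 in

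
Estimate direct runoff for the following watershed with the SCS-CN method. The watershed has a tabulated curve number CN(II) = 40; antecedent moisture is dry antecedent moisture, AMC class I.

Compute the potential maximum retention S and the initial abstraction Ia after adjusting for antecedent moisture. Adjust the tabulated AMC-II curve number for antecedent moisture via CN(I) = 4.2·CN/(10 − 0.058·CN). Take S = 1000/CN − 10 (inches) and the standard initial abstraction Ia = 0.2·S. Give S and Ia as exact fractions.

S = 250/7 in ≈ 35.714 in; Ia = 50/7 in ≈ 7.143 in

Dry (AMC I): CN(I) = 4.2·40/(10 − 0.058·40) = 168/(192/25) = 175/8 ≈ 21.875
Retention S: 1000/CN − 10 with CN=21.875 → S = 250/7 ≈ 35.714 in
Initial abstraction Ia = S/5 = (250/7)/5 = 50/7 ≈ 7.143 in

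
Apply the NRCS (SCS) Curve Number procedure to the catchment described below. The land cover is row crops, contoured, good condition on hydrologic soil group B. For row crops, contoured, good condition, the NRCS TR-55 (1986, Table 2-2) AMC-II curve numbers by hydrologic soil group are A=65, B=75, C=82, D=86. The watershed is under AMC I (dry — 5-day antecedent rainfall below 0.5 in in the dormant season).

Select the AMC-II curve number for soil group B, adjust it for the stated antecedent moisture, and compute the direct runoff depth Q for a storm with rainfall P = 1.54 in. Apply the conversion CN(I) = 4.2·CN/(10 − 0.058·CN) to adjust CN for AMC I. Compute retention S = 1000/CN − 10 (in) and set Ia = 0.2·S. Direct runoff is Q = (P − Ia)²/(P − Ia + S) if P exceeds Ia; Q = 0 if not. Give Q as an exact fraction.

NRCS table: row crops, contoured, good condition, soil group B → CN(II) = 75
Dry (AMC I): CN(I) = 4.2·75/(10 − 0.058·75) = 315/(113/20) = 6300/113 ≈ 55.752
Retention S: 1000/CN − 10 with CN=55.752 → S = 500/63 ≈ 7.937 in
Initial abstraction Ia = S/5 = (500/63)/5 = 100/63 ≈ 1.587 in
P = 1.540 ≤ Ia = 1.587 in: entire storm abstracted, Q = 0.

Q = 0 in ≈ 0.000 in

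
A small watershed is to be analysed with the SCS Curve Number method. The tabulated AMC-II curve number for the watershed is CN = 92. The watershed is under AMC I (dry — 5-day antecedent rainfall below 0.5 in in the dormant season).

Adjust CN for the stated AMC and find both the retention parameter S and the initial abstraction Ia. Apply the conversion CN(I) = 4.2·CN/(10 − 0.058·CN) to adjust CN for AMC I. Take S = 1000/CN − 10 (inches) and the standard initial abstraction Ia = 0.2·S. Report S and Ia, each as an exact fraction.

Adjust CN=92 to AMC I: 4.2·92/(10 − 0.058·92) → (1932/5) ÷ (583/125) = 48300/583 ≈ 82.847
Retention S: 1000/CN − 10 with CN=82.847 → S = 1000/483 ≈ 2.070 in
Ia = 0.2S: 0.2·2.070 = 0.414 in (exactly 200/483)

S = 1000/483 in ≈ 2.070 in; Ia = 200/483 in ≈ 0.414 in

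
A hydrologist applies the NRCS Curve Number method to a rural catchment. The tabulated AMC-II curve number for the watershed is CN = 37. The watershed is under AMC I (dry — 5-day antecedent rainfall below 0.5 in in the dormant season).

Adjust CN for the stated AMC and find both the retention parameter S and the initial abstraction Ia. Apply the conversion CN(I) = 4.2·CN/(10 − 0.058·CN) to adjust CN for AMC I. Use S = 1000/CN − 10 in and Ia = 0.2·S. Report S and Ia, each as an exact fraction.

S = 1500/37 in ≈ 40.541 in; Ia = 300/37 in ≈ 8.108 in

Adjust CN=37 to AMC I: 4.2·37/(10 − 0.058·37) → (777/5) ÷ (3927/500) = 3700/187 ≈ 19.786
Max retention: S = 1000/(3700/187) − 10 = 1500/37 in (≈ 40.541 in)
Ia = 0.2S: 0.2·40.541 = 8.108 in (exactly 300/37)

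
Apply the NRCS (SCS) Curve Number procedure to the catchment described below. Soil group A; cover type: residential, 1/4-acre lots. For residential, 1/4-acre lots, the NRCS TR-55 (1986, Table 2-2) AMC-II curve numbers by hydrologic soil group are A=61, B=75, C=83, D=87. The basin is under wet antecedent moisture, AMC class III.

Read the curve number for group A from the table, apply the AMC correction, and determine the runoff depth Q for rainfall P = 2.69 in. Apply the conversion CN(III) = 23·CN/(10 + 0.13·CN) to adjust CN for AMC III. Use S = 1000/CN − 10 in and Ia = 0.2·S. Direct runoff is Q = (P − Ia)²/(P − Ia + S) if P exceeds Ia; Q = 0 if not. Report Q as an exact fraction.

Q = 89644551649/96723802100 in ≈ 0.927 in

NRCS table: residential, 1/4-acre lots, soil group A → CN(II) = 61
Wet (AMC III): CN(III) = 23·61/(10 + 0.13·61) = 1403/(1793/100) = 140300/1793 ≈ 78.249
Max retention: S = 1000/(140300/1793) − 10 = 3900/1403 in (≈ 2.780 in)
Initial abstraction Ia = S/5 = (3900/1403)/5 = 780/1403 ≈ 0.556 in
Excess rainfall: 2.690 − 0.556 = 2.134 in; P > Ia so Q > 0
Runoff Q = (P−Ia)²/(P−Ia+S) = (2.134)²/(2.134+2.780) = 89644551649/96723802100 ≈ 0.927 in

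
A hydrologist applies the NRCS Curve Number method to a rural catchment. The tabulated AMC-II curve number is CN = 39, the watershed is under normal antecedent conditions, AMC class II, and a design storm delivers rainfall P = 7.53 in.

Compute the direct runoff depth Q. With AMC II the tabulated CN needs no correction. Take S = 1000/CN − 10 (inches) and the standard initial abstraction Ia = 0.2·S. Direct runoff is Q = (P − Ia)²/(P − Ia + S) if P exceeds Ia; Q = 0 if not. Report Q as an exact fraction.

Q = 294705889/304851300 in ≈ 0.967 in

Average conditions: CN = 39 (no AMC adjustment).
S = 1000/39 − 10 = 610/39 in ≈ 15.641 in
Initial abstraction Ia = S/5 = (610/39)/5 = 122/39 ≈ 3.128 in
Since P=7.530 > Ia=3.128: effective rainfall P−Ia = 17167/3900 in
Runoff Q = (P−Ia)²/(P−Ia+S) = (4.402)²/(4.402+15.641) = 294705889/304851300 ≈ 0.967 in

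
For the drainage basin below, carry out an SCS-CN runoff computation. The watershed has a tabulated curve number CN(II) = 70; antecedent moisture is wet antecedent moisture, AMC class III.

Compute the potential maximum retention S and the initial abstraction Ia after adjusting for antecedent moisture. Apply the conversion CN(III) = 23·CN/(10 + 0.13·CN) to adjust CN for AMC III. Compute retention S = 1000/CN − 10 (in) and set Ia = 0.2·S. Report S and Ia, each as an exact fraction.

S = 300/161 in ≈ 1.863 in; Ia = 60/161 in ≈ 0.373 in

CN(III) from CN(II)=70: (23·70)/(10 + 0.13·70) = 16100/191 ≈ 84.293
S = 1000/(16100/191) − 10 = 300/161 in ≈ 1.863 in
Ia = 0.2·(300/161) = 60/161 in ≈ 0.373 in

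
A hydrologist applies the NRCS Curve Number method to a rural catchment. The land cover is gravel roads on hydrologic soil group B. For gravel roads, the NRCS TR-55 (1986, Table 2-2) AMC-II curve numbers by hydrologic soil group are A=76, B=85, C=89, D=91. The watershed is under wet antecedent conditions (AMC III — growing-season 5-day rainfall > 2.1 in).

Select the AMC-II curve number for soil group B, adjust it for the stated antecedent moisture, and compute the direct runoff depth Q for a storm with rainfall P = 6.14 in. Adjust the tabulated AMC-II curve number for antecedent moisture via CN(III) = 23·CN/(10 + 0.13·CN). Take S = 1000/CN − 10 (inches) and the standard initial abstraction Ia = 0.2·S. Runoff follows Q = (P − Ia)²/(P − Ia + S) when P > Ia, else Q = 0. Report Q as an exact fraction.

Q = 13697659369/2581323350 in ≈ 5.306 in

NRCS table: gravel roads, soil group B → CN(II) = 85
CN(III) from CN(II)=85: (23·85)/(10 + 0.13·85) = 39100/421 ≈ 92.874
Retention S: 1000/CN − 10 with CN=92.874 → S = 300/391 ≈ 0.767 in
Initial abstraction Ia = S/5 = (300/391)/5 = 60/391 ≈ 0.153 in
Since P=6.140 > Ia=0.153: effective rainfall P−Ia = 117037/19550 in
Q: (117037/19550)² ÷ (132037/19550) = 13697659369/2581323350 in (≈ 5.306 in)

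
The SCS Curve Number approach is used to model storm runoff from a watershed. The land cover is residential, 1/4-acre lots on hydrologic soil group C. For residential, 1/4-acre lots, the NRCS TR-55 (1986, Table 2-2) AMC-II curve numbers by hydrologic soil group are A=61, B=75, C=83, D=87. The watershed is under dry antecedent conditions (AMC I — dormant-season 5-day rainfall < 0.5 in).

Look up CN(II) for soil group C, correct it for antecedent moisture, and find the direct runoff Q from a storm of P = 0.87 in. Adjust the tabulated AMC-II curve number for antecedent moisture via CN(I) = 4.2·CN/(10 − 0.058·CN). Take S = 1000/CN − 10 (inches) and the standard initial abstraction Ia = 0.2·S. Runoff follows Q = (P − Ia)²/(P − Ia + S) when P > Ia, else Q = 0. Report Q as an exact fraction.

Q = 0 in ≈ 0.000 in

NRCS table: residential, 1/4-acre lots, soil group C → CN(II) = 83
Adjust CN=83 to AMC I: 4.2·83/(10 − 0.058·83) → (1743/5) ÷ (2593/500) = 174300/2593 ≈ 67.219
Max retention: S = 1000/(174300/2593) − 10 = 8500/1743 in (≈ 4.877 in)
Ia = 0.2·(8500/1743) = 1700/1743 in ≈ 0.975 in
P = 0.870 ≤ Ia = 0.975 in: entire storm abstracted, Q = 0.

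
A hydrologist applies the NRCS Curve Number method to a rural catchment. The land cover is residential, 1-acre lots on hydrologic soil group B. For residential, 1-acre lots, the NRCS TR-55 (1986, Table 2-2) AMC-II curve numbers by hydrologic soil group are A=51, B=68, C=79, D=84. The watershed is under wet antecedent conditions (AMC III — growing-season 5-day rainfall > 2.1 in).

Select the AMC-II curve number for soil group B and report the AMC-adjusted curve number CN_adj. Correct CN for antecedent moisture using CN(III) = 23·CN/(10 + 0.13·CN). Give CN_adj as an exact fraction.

NRCS table: residential, 1-acre lots, soil group B → CN(II) = 68
Adjust CN=68 to AMC III: 23·68/(10 + 0.13·68) → 1564 ÷ (471/25) = 39100/471 ≈ 83.015

CN_adj = 39100/471 ≈ 83.015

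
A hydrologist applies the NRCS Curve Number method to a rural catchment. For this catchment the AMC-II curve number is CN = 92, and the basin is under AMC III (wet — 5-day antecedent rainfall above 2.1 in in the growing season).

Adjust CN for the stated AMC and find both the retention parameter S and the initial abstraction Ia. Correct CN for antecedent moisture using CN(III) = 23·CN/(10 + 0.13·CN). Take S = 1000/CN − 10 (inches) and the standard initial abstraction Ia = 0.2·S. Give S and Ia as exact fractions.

Wet (AMC III): CN(III) = 23·92/(10 + 0.13·92) = 2116/(549/25) = 52900/549 ≈ 96.357
Retention S: 1000/CN − 10 with CN=96.357 → S = 200/529 ≈ 0.378 in
Ia = 0.2S: 0.2·0.378 = 0.076 in (exactly 40/529)

S = 200/529 in ≈ 0.378 in; Ia = 40/529 in ≈ 0.076 in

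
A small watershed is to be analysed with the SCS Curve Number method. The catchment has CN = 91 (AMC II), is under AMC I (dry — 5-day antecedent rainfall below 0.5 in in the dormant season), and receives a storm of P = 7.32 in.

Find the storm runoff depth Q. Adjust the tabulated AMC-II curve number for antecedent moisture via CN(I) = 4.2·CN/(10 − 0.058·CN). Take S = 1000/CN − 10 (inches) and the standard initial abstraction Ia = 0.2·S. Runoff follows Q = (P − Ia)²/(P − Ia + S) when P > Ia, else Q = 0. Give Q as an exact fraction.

Q = 3965494347/778047725 in ≈ 5.097 in

Dry (AMC I): CN(I) = 4.2·91/(10 − 0.058·91) = (1911/5)/(2361/500) = 63700/787 ≈ 80.940
S = 1000/(63700/787) − 10 = 1500/637 in ≈ 2.355 in
Ia = 0.2·(1500/637) = 300/637 in ≈ 0.471 in
Since P=7.320 > Ia=0.471: effective rainfall P−Ia = 109071/15925 in
Q: (109071/15925)² ÷ (146571/15925) = 3965494347/778047725 in (≈ 5.097 in)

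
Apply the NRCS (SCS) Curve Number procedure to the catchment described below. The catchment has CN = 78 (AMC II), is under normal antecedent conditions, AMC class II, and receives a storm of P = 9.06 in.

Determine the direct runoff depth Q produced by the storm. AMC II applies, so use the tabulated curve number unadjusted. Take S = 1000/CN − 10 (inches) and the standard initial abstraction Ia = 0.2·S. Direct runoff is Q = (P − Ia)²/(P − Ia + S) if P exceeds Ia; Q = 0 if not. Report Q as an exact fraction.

AMC II — tabulated CN = 78 applies directly.
S = 1000/78 − 10 = 110/39 in ≈ 2.821 in
Ia = 0.2S: 0.2·2.821 = 0.564 in (exactly 22/39)
P − Ia = 9.060 − 0.564 = 16567/1950 ≈ 8.496 in (> 0, runoff occurs)
Runoff Q = (P−Ia)²/(P−Ia+S) = (8.496)²/(8.496+2.821) = 274465489/43030650 ≈ 6.378 in

Q = 274465489/43030650 in ≈ 6.378 in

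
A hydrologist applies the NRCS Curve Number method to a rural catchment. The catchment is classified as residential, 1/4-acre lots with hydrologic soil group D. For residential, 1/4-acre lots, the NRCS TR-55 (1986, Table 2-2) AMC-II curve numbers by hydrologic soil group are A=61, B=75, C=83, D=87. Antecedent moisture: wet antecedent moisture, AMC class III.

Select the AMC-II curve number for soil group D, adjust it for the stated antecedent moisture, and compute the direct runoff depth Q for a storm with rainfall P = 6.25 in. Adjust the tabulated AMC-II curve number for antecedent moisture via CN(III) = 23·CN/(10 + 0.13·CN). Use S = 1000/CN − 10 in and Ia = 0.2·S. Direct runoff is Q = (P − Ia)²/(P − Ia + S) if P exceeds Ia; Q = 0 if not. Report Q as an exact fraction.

NRCS table: residential, 1/4-acre lots, soil group D → CN(II) = 87
Adjust CN=87 to AMC III: 23·87/(10 + 0.13·87) → 2001 ÷ (2131/100) = 200100/2131 ≈ 93.900
S = 1000/(200100/2131) − 10 = 1300/2001 in ≈ 0.650 in
Initial abstraction Ia = S/5 = (1300/2001)/5 = 260/2001 ≈ 0.130 in
Since P=6.250 > Ia=0.130: effective rainfall P−Ia = 48985/8004 in
Q = (48985/8004)²/((48985/8004) + 1300/2001) = (2399530225/64064016)/(54185/8004) = 479906045/86739348 in ≈ 5.533 in

Q = 479906045/86739348 in ≈ 5.533 in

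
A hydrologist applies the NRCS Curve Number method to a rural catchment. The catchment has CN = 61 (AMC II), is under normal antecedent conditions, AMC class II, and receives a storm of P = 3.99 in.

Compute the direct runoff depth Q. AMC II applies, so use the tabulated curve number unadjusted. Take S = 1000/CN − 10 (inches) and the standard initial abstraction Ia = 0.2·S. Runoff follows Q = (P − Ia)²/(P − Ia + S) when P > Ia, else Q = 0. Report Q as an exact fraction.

Average conditions: CN = 61 (no AMC adjustment).
Max retention: S = 1000/61 − 10 = 390/61 in (≈ 6.393 in)
Ia = 0.2S: 0.2·6.393 = 1.279 in (exactly 78/61)
Since P=3.990 > Ia=1.279: effective rainfall P−Ia = 16539/6100 in
Runoff Q = (P−Ia)²/(P−Ia+S) = (2.711)²/(2.711+6.393) = 30393169/37643100 ≈ 0.807 in

Q = 30393169/37643100 in ≈ 0.807 in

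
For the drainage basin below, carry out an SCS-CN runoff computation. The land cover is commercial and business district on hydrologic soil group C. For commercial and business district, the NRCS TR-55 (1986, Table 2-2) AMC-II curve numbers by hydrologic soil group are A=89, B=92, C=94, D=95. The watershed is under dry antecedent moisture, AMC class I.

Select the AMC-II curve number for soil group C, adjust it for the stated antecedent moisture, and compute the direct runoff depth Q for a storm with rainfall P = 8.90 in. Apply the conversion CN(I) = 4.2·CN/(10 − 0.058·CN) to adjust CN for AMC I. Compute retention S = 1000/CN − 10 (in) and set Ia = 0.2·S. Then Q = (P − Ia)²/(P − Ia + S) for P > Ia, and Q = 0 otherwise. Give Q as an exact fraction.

Q = 799814961/109494490 in ≈ 7.305 in

NRCS table: commercial and business district, soil group C → CN(II) = 94
Dry (AMC I): CN(I) = 4.2·94/(10 − 0.058·94) = (1974/5)/(1137/250) = 32900/379 ≈ 86.807
Max retention: S = 1000/(32900/379) − 10 = 500/329 in (≈ 1.520 in)
Ia = 0.2·(500/329) = 100/329 in ≈ 0.304 in
Excess rainfall: 8.900 − 0.304 = 8.596 in; P > Ia so Q > 0
Q = (28281/3290)²/((28281/3290) + 500/329) = (799814961/10824100)/(33281/3290) = 799814961/109494490 in ≈ 7.305 in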